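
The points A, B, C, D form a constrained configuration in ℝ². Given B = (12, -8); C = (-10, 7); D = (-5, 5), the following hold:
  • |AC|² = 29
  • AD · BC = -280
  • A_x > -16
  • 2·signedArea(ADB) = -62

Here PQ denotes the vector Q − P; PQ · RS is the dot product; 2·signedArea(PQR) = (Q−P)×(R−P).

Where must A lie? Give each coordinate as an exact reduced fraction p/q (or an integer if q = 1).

1. A_x = -15  [2·signedArea(ADB) = -62 ∩ AD · BC = -280]
2. A_y = 9  [2·signedArea(ADB) = -62 ∩ AD · BC = -280]
   → A = (-15, 9)

A = (-15, 9)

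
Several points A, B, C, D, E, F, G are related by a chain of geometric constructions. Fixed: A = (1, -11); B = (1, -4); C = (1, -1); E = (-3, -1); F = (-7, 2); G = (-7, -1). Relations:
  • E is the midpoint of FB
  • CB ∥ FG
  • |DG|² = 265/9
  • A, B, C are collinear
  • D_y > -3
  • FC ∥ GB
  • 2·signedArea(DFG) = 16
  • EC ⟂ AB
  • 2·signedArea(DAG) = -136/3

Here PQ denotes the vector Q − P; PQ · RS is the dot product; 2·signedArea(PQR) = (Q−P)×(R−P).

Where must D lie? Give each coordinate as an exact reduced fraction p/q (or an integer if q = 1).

1. D_x = -5/3  [2·signedArea(DFG) = 16 ∩ 2·signedArea(DAG) = -136/3]
2. D_y = -2  [2·signedArea(DFG) = 16 ∩ 2·signedArea(DAG) = -136/3]
   → D = (-5/3, -2)

D = (-5/3, -2)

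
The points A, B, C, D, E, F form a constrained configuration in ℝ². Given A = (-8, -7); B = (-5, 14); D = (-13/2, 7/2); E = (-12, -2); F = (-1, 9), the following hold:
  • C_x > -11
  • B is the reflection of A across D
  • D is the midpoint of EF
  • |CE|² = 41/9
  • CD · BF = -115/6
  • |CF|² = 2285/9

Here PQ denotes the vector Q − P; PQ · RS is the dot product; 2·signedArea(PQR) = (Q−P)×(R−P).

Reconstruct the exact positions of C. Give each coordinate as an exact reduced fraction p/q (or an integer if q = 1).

C = (-32/3, -11/3)

1. C_x = -32/3  [line -4·x + 5·y + -73/3 = 0 ∩ |CE|² = 41/9]
2. C_y = -11/3  [line -4·x + 5·y + -73/3 = 0 ∩ |CE|² = 41/9]
   → C = (-32/3, -11/3)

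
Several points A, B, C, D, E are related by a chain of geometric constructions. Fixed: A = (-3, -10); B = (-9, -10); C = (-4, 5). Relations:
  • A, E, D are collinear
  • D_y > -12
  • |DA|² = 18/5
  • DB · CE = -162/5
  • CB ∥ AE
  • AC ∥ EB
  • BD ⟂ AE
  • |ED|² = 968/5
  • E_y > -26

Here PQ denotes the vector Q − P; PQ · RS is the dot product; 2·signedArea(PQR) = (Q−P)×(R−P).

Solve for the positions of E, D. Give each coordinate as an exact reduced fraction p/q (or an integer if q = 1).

D = (-18/5, -59/5)
E = (-8, -25)

1. E_x = -8  [AC ∥ EB ∩ CB ∥ AE]
2. E_y = -25  [AC ∥ EB ∩ CB ∥ AE]
   → E = (-8, -25)
3. D_x = -18/5  [A, E, D are collinear ∩ BD ⟂ AE]
4. D_y = -59/5  [A, E, D are collinear ∩ BD ⟂ AE]
   → D = (-18/5, -59/5)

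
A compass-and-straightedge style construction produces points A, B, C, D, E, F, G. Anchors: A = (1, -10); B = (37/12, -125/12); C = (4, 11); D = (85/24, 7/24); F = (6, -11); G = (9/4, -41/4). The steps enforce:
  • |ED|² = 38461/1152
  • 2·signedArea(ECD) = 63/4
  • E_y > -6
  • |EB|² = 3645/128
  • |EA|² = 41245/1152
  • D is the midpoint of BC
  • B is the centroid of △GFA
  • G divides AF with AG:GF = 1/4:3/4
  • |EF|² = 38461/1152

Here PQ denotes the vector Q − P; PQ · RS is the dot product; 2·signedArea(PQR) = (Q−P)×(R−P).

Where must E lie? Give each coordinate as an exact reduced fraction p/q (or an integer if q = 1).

E = (229/48, -257/48)

1. E_x = 229/48  [line 257/24·x + -11/24·y + -1285/24 = 0 ∩ |EA|² = 41245/1152]
2. E_y = -257/48  [line 257/24·x + -11/24·y + -1285/24 = 0 ∩ |EA|² = 41245/1152]
   → E = (229/48, -257/48)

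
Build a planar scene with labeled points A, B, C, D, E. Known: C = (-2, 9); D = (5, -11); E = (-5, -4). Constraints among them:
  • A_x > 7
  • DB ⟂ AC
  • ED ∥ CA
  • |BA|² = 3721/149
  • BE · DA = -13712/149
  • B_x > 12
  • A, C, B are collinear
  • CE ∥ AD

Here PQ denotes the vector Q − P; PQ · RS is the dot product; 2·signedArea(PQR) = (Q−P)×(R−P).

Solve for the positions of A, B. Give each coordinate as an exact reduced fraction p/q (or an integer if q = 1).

1. A_x = 8  [CE ∥ AD ∩ ED ∥ CA]
2. A_y = 2  [CE ∥ AD ∩ ED ∥ CA]
   → A = (8, 2)
3. B_x = 1802/149  [A, C, B are collinear ∩ DB ⟂ AC]
4. B_y = -129/149  [A, C, B are collinear ∩ DB ⟂ AC]
   → B = (1802/149, -129/149)

A = (8, 2)
B = (1802/149, -129/149)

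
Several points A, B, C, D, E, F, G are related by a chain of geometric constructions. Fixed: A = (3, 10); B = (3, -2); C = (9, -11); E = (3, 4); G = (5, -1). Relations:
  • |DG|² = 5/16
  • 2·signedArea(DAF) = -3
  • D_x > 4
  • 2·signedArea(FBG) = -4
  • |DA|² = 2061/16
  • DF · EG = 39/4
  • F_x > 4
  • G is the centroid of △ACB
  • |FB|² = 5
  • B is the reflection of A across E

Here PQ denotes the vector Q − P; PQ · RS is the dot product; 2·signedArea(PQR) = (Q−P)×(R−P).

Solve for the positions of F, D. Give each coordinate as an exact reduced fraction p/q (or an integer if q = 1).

D = (9/2, -5/4)
F = (5, -3)

1. F_x = 5  [line -1·x + 2·y + 11 = 0 ∩ |FB|² = 5]
2. F_y = -3  [line -1·x + 2·y + 11 = 0 ∩ |FB|² = 5]
   → F = (5, -3)
3. D_x = 9/2  [2·signedArea(DAF) = -3 ∩ DF · EG = 39/4]
4. D_y = -5/4  [2·signedArea(DAF) = -3 ∩ DF · EG = 39/4]
   → D = (9/2, -5/4)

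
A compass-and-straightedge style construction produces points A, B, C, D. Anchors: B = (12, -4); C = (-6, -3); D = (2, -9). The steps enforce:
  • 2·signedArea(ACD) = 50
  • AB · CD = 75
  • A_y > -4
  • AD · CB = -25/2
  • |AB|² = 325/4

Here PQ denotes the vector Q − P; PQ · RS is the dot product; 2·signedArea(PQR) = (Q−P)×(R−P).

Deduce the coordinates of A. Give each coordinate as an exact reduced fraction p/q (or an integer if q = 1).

1. A_x = 3  [AD · CB = -25/2 ∩ AB · CD = 75]
2. A_y = -7/2  [AD · CB = -25/2 ∩ AB · CD = 75]
   → A = (3, -7/2)

A = (3, -7/2)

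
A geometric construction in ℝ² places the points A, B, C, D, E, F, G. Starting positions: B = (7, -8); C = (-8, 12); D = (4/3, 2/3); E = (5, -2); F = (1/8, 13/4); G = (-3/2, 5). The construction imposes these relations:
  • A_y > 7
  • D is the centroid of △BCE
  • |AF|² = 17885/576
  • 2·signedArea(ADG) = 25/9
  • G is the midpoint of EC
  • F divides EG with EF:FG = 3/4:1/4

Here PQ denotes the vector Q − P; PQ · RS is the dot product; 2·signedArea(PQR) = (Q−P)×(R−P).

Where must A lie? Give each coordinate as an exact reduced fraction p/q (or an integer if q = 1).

A = (-11/3, 22/3)

1. A_x = -11/3  [line -13/3·x + -17/6·y + 44/9 = 0 ∩ |AF|² = 17885/576]
2. A_y = 22/3  [line -13/3·x + -17/6·y + 44/9 = 0 ∩ |AF|² = 17885/576]
   → A = (-11/3, 22/3)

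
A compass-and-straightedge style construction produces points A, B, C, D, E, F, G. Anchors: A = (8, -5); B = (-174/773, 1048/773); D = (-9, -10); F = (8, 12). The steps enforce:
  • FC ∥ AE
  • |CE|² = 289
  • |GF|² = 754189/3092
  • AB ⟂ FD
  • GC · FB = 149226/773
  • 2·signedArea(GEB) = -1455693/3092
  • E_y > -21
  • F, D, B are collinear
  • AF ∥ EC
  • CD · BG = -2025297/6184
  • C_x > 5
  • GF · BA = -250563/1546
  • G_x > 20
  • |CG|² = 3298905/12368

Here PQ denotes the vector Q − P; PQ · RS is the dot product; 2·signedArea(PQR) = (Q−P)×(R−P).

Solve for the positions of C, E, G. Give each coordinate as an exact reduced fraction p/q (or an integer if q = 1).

C = (9189/1546, -10547/3092)
E = (9189/1546, -63111/3092)
G = (16146/773, 4913/1546)

1. G_x = 16146/773  [line -6358/773·x + 4913/773·y + 234379/1546 = 0 ∩ |GF|² = 754189/3092]
2. G_y = 4913/1546  [line -6358/773·x + 4913/773·y + 234379/1546 = 0 ∩ |GF|² = 754189/3092]
   → G = (16146/773, 4913/1546)
3. C_x = 9189/1546  [CD · BG = -2025297/6184 ∩ GC · FB = 149226/773]
4. C_y = -10547/3092  [CD · BG = -2025297/6184 ∩ GC · FB = 149226/773]
   → C = (9189/1546, -10547/3092)
5. E_x = 9189/1546  [AF ∥ EC ∩ FC ∥ AE]
6. E_y = -63111/3092  [AF ∥ EC ∩ FC ∥ AE]
   → E = (9189/1546, -63111/3092)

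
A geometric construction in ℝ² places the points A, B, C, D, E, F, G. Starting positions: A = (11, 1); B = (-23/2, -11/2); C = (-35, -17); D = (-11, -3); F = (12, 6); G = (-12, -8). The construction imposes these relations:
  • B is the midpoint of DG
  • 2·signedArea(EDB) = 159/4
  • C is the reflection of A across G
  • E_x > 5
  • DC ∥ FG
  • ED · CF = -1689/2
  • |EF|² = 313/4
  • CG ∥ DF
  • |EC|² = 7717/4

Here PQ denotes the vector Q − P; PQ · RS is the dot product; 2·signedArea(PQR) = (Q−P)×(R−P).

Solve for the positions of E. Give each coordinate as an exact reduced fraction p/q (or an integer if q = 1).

1. E_x = 11/2  [2·signedArea(EDB) = 159/4 ∩ ED · CF = -1689/2]
2. E_y = 0  [2·signedArea(EDB) = 159/4 ∩ ED · CF = -1689/2]
   → E = (11/2, 0)

E = (11/2, 0)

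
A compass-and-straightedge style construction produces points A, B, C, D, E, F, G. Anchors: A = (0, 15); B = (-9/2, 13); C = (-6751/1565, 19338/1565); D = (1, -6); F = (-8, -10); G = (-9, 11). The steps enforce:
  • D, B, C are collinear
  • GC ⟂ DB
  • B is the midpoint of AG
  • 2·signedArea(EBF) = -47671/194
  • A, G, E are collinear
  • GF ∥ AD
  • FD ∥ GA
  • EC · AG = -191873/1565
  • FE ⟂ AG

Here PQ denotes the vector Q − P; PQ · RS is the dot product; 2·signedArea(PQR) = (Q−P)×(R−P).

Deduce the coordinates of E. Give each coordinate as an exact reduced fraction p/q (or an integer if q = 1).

E = (-1548/97, 767/97)

1. E_x = -1548/97  [A, G, E are collinear ∩ FE ⟂ AG]
2. E_y = 767/97  [A, G, E are collinear ∩ FE ⟂ AG]
   → E = (-1548/97, 767/97)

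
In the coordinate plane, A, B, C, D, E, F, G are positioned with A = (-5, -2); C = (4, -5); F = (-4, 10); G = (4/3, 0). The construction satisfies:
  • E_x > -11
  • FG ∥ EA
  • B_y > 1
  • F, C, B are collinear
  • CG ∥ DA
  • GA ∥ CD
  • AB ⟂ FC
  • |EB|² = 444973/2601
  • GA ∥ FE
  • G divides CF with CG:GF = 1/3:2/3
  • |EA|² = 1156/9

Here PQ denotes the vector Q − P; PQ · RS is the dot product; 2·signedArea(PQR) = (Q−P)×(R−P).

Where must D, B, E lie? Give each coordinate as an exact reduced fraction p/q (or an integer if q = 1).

1. D_x = -7/3  [CG ∥ DA ∩ GA ∥ CD]
2. D_y = -7  [CG ∥ DA ∩ GA ∥ CD]
   → D = (-7/3, -7)
3. B_x = 220/289  [F, C, B are collinear ∩ AB ⟂ FC]
4. B_y = 310/289  [F, C, B are collinear ∩ AB ⟂ FC]
   → B = (220/289, 310/289)
5. E_x = -31/3  [FG ∥ EA ∩ GA ∥ FE]
6. E_y = 8  [FG ∥ EA ∩ GA ∥ FE]
   → E = (-31/3, 8)

B = (220/289, 310/289)
D = (-7/3, -7)
E = (-31/3, 8)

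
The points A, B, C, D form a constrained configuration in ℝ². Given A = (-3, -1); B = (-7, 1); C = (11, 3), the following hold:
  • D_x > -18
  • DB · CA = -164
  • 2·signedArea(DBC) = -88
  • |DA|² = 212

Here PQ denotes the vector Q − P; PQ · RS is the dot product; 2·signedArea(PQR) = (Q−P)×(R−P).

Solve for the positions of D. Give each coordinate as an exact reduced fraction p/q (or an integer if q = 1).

1. D_x = -17  [2·signedArea(DBC) = -88 ∩ DB · CA = -164]
2. D_y = -5  [2·signedArea(DBC) = -88 ∩ DB · CA = -164]
   → D = (-17, -5)

D = (-17, -5)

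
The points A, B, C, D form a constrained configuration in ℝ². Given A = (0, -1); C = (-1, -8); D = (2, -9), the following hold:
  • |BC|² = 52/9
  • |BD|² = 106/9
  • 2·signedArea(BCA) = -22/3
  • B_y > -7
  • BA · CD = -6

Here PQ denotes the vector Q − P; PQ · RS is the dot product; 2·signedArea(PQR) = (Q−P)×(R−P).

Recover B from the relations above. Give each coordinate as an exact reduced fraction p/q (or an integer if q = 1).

B = (1/3, -6)

1. B_x = 1/3  [2·signedArea(BCA) = -22/3 ∩ BA · CD = -6]
2. B_y = -6  [2·signedArea(BCA) = -22/3 ∩ BA · CD = -6]
   → B = (1/3, -6)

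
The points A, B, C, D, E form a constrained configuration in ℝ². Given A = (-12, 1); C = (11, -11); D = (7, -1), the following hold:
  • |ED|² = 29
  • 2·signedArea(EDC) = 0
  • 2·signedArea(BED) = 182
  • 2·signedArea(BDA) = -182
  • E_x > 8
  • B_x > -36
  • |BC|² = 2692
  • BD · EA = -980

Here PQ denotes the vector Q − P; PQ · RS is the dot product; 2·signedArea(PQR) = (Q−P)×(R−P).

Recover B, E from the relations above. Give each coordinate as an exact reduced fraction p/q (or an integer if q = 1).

1. E_x = 9  [line 10·x + 4·y + -66 = 0 ∩ |ED|² = 29]
2. E_y = -6  [line 10·x + 4·y + -66 = 0 ∩ |ED|² = 29]
   → E = (9, -6)
3. B_x = -35  [2·signedArea(BED) = 182 ∩ 2·signedArea(BDA) = -182]
4. B_y = 13  [2·signedArea(BED) = 182 ∩ 2·signedArea(BDA) = -182]
   → B = (-35, 13)

B = (-35, 13)
E = (9, -6)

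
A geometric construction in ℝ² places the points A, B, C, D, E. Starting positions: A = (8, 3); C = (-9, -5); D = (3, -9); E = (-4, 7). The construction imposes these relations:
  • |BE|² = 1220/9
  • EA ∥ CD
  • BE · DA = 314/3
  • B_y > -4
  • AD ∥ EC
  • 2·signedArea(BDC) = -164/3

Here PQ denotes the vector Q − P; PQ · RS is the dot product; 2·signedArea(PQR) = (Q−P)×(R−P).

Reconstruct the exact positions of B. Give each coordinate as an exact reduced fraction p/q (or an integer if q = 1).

B = (2/3, -11/3)

1. B_x = 2/3  [2·signedArea(BDC) = -164/3 ∩ BE · DA = 314/3]
2. B_y = -11/3  [2·signedArea(BDC) = -164/3 ∩ BE · DA = 314/3]
   → B = (2/3, -11/3)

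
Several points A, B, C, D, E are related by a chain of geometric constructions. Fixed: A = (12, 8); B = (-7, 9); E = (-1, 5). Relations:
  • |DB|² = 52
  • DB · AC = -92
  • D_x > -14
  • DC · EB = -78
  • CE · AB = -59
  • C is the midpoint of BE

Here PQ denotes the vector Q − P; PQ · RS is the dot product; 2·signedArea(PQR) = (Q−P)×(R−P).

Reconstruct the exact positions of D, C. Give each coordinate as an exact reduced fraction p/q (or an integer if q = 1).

C = (-4, 7)
D = (-13, 13)

1. C_x = -4  [C is the midpoint of BE]
2. C_y = 7  [C is the midpoint of BE]
   → C = (-4, 7)
3. D_x = -13  [DC · EB = -78 ∩ DB · AC = -92]
4. D_y = 13  [DC · EB = -78 ∩ DB · AC = -92]
   → D = (-13, 13)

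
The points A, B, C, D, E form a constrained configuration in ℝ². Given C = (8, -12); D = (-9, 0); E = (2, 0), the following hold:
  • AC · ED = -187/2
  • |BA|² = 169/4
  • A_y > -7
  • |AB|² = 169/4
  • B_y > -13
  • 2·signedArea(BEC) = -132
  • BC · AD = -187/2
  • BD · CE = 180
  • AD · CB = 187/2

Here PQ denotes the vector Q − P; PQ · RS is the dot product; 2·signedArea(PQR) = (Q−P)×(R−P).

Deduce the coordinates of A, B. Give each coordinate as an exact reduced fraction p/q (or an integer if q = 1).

1. A_x = -1/2  [AC · ED = -187/2]
2. B_x = -3  [2·signedArea(BEC) = -132 ∩ BD · CE = 180]
3. B_y = -12  [2·signedArea(BEC) = -132 ∩ BD · CE = 180]
   → B = (-3, -12)
4. A_y = -6  [|AB|² = 169/4]
   → A = (-1/2, -6)

A = (-1/2, -6)
B = (-3, -12)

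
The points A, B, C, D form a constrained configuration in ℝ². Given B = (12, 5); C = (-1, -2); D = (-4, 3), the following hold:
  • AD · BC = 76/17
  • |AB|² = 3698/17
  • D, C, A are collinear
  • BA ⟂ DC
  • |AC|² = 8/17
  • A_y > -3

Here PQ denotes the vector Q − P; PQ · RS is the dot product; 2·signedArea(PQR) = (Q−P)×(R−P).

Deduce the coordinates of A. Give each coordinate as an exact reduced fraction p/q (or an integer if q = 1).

A = (-11/17, -44/17)

1. A_x = -11/17  [D, C, A are collinear ∩ BA ⟂ DC]
2. A_y = -44/17  [D, C, A are collinear ∩ BA ⟂ DC]
   → A = (-11/17, -44/17)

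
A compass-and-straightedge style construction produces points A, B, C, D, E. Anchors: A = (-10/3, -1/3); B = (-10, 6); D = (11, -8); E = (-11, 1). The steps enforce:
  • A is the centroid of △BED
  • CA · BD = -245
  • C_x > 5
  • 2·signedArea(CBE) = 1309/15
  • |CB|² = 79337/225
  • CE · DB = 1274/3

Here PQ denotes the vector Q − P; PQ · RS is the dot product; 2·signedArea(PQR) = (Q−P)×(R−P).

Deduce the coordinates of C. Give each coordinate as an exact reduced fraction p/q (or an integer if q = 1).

C = (79/15, -74/15)

1. C_x = 79/15  [2·signedArea(CBE) = 1309/15 ∩ CE · DB = 1274/3]
2. C_y = -74/15  [2·signedArea(CBE) = 1309/15 ∩ CE · DB = 1274/3]
   → C = (79/15, -74/15)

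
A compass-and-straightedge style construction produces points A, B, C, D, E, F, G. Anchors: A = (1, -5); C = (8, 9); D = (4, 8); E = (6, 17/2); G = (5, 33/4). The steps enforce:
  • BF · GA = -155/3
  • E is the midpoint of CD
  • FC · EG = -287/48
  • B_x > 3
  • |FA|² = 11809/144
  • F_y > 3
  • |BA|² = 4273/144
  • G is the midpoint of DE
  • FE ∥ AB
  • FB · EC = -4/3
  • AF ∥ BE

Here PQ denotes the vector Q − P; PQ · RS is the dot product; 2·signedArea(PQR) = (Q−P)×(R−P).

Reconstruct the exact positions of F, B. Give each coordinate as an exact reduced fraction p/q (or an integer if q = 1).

1. F_x = 10/3  [line 1·x + 1/4·y + -205/48 = 0 ∩ |FA|² = 11809/144]
2. F_y = 15/4  [line 1·x + 1/4·y + -205/48 = 0 ∩ |FA|² = 11809/144]
   → F = (10/3, 15/4)
3. B_x = 11/3  [FB · EC = -4/3 ∩ AF ∥ BE]
4. B_y = -1/4  [FB · EC = -4/3 ∩ AF ∥ BE]
   → B = (11/3, -1/4)

B = (11/3, -1/4)
F = (10/3, 15/4)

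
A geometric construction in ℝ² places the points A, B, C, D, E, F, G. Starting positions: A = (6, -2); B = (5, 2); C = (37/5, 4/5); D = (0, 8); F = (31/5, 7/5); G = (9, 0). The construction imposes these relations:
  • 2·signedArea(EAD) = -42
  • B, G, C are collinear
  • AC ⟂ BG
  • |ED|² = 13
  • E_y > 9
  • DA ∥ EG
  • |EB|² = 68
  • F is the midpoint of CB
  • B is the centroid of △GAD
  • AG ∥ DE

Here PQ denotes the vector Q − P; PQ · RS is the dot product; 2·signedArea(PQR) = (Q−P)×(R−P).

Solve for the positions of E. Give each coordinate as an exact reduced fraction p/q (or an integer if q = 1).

E = (3, 10)

1. E_x = 3  [DA ∥ EG ∩ AG ∥ DE]
2. E_y = 10  [DA ∥ EG ∩ AG ∥ DE]
   → E = (3, 10)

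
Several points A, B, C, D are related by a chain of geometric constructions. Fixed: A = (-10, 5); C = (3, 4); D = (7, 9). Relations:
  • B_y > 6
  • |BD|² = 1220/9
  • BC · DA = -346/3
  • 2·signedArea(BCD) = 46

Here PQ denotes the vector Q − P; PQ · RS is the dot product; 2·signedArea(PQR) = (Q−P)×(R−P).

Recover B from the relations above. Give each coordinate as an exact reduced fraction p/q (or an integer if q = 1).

1. B_x = -13/3  [BC · DA = -346/3 ∩ 2·signedArea(BCD) = 46]
2. B_y = 19/3  [BC · DA = -346/3 ∩ 2·signedArea(BCD) = 46]
   → B = (-13/3, 19/3)

B = (-13/3, 19/3)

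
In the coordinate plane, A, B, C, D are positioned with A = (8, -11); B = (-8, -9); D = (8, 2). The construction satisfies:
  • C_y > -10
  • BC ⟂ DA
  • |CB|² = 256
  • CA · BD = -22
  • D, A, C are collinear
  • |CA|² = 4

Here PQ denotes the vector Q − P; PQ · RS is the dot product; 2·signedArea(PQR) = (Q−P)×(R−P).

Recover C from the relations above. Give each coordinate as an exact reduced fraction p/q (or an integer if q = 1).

1. C_x = 8  [D, A, C are collinear ∩ BC ⟂ DA]
2. C_y = -9  [D, A, C are collinear ∩ BC ⟂ DA]
   → C = (8, -9)

C = (8, -9)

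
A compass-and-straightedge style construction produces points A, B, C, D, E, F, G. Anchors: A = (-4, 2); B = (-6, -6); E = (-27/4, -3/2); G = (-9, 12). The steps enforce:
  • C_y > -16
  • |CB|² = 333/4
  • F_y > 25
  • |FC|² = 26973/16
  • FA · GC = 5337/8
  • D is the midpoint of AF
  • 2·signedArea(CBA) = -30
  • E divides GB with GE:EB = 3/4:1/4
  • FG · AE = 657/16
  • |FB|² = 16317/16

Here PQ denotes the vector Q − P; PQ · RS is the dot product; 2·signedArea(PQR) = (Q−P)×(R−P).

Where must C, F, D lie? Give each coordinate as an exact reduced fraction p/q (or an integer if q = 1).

C = (-9/2, -15)
D = (-61/8, 55/4)
F = (-45/4, 51/2)

1. F_x = -45/4  [line 11/4·x + 7/2·y + -933/16 = 0 ∩ |FB|² = 16317/16]
2. F_y = 51/2  [line 11/4·x + 7/2·y + -933/16 = 0 ∩ |FB|² = 16317/16]
   → F = (-45/4, 51/2)
3. D_x = -61/8  [D is the midpoint of AF]
4. D_y = 55/4  [D is the midpoint of AF]
   → D = (-61/8, 55/4)
5. C_x = -9/2  [2·signedArea(CBA) = -30 ∩ FA · GC = 5337/8]
6. C_y = -15  [2·signedArea(CBA) = -30 ∩ FA · GC = 5337/8]
   → C = (-9/2, -15)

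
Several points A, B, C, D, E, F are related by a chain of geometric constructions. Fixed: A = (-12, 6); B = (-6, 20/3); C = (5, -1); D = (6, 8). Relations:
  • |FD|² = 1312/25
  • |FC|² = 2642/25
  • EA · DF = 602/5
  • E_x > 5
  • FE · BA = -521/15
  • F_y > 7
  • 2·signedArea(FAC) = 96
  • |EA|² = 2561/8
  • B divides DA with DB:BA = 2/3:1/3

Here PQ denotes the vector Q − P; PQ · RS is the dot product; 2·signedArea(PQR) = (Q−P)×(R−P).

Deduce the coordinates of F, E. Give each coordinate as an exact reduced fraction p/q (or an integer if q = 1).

E = (21/4, 5/4)
F = (-6/5, 36/5)

1. F_x = -6/5  [line 7·x + 17·y + -114 = 0 ∩ |FC|² = 2642/25]
2. F_y = 36/5  [line 7·x + 17·y + -114 = 0 ∩ |FC|² = 2642/25]
   → F = (-6/5, 36/5)
3. E_x = 21/4  [line -6·x + -2/3·y + 97/3 = 0 ∩ |EA|² = 2561/8]
4. E_y = 5/4  [line -6·x + -2/3·y + 97/3 = 0 ∩ |EA|² = 2561/8]
   → E = (21/4, 5/4)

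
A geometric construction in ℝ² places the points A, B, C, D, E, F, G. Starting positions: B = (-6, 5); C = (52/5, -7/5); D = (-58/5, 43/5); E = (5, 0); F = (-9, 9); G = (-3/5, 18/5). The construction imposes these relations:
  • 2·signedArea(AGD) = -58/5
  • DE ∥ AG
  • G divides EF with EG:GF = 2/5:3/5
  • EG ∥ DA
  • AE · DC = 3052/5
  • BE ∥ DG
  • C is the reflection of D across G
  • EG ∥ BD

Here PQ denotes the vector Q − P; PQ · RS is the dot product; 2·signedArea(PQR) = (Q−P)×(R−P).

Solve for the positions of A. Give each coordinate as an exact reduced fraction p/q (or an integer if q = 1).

A = (-86/5, 61/5)

1. A_x = -86/5  [DE ∥ AG ∩ EG ∥ DA]
2. A_y = 61/5  [DE ∥ AG ∩ EG ∥ DA]
   → A = (-86/5, 61/5)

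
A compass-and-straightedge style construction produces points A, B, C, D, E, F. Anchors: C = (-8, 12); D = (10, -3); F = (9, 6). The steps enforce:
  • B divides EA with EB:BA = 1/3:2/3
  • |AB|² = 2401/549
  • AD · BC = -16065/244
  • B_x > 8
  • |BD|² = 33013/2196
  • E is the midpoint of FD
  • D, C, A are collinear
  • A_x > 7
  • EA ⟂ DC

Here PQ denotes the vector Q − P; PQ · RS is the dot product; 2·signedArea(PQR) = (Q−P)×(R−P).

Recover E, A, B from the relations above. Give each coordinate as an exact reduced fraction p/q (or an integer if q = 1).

1. E_x = 19/2  [E is the midpoint of FD]
2. E_y = 3/2  [E is the midpoint of FD]
   → E = (19/2, 3/2)
3. A_x = 457/61  [D, C, A are collinear ∩ EA ⟂ DC]
4. A_y = -111/122  [D, C, A are collinear ∩ EA ⟂ DC]
   → A = (457/61, -111/122)
5. B_x = 1616/183  [B divides EA with EB:BA = 1/3:2/3]
6. B_y = 85/122  [B divides EA with EB:BA = 1/3:2/3]
   → B = (1616/183, 85/122)

A = (457/61, -111/122)
B = (1616/183, 85/122)
E = (19/2, 3/2)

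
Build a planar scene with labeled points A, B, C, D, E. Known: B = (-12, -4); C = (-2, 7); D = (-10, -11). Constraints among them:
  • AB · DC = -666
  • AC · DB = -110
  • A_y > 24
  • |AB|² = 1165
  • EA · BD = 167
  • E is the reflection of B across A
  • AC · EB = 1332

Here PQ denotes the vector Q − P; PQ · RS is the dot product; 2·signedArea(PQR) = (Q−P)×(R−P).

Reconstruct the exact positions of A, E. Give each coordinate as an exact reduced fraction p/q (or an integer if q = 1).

1. A_x = 6  [AB · DC = -666 ∩ AC · DB = -110]
2. A_y = 25  [AB · DC = -666 ∩ AC · DB = -110]
   → A = (6, 25)
3. E_x = 24  [E is the reflection of B across A]
4. E_y = 54  [E is the reflection of B across A]
   → E = (24, 54)

A = (6, 25)
E = (24, 54)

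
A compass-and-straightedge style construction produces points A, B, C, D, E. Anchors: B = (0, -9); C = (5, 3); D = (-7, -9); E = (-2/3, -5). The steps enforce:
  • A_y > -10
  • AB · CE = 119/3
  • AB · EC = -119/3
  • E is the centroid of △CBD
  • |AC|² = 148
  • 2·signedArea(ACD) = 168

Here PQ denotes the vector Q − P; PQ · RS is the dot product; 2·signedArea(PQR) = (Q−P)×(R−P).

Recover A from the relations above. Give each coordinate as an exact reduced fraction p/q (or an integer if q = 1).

1. A_x = 7  [AB · CE = 119/3 ∩ 2·signedArea(ACD) = 168]
2. A_y = -9  [AB · CE = 119/3 ∩ 2·signedArea(ACD) = 168]
   → A = (7, -9)

A = (7, -9)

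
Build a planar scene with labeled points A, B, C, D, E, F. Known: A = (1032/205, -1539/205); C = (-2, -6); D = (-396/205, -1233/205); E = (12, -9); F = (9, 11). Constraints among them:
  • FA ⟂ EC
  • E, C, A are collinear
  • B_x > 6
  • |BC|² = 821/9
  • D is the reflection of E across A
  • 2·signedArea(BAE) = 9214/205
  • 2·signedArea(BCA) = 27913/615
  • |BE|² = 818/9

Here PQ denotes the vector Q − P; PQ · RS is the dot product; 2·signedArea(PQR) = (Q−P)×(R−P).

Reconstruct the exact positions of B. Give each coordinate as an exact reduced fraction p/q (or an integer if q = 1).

B = (19/3, -4/3)

1. B_x = 19/3  [line 309/205·x + 1442/205·y + -103/615 = 0 ∩ |BC|² = 821/9]
2. B_y = -4/3  [line 309/205·x + 1442/205·y + -103/615 = 0 ∩ |BC|² = 821/9]
   → B = (19/3, -4/3)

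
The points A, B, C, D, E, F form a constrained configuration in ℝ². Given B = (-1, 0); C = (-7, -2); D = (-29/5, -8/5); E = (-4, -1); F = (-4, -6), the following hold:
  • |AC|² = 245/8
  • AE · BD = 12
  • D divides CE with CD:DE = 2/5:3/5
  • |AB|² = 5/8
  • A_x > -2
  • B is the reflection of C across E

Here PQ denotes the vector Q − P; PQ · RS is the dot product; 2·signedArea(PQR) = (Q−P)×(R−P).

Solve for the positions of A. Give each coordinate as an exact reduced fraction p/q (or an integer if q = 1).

A = (-7/4, -1/4)

1. A_x = -7/4  [line 24/5·x + 8/5·y + 44/5 = 0 ∩ |AB|² = 5/8]
2. A_y = -1/4  [line 24/5·x + 8/5·y + 44/5 = 0 ∩ |AB|² = 5/8]
   → A = (-7/4, -1/4)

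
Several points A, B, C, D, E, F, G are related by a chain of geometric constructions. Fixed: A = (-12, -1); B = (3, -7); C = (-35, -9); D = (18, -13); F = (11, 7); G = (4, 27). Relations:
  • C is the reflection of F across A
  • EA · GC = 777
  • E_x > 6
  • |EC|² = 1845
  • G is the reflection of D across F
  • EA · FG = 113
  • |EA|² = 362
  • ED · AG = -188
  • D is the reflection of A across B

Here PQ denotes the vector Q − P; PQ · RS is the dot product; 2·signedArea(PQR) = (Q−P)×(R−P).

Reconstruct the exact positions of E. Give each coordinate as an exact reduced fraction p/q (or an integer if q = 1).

E = (7, 0)

1. E_x = 7  [EA · GC = 777 ∩ ED · AG = -188]
2. E_y = 0  [EA · GC = 777 ∩ ED · AG = -188]
   → E = (7, 0)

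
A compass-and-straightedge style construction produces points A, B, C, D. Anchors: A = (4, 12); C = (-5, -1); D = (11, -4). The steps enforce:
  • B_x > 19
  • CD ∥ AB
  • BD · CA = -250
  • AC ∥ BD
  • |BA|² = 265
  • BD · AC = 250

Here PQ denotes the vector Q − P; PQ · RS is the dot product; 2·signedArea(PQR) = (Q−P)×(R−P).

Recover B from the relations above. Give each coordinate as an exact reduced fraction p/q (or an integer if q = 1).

1. B_x = 20  [AC ∥ BD ∩ CD ∥ AB]
2. B_y = 9  [AC ∥ BD ∩ CD ∥ AB]
   → B = (20, 9)

B = (20, 9)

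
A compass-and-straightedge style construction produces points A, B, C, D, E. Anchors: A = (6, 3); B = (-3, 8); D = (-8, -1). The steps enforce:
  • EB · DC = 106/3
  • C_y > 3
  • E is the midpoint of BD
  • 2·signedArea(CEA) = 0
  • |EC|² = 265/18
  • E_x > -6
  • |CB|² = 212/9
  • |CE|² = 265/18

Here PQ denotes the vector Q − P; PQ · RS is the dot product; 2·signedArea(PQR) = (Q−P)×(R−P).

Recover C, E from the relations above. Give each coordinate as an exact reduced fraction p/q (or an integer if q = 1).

C = (-5/3, 10/3)
E = (-11/2, 7/2)

1. E_x = -11/2  [E is the midpoint of BD]
2. E_y = 7/2  [E is the midpoint of BD]
   → E = (-11/2, 7/2)
3. C_x = -5/3  [2·signedArea(CEA) = 0 ∩ EB · DC = 106/3]
4. C_y = 10/3  [2·signedArea(CEA) = 0 ∩ EB · DC = 106/3]
   → C = (-5/3, 10/3)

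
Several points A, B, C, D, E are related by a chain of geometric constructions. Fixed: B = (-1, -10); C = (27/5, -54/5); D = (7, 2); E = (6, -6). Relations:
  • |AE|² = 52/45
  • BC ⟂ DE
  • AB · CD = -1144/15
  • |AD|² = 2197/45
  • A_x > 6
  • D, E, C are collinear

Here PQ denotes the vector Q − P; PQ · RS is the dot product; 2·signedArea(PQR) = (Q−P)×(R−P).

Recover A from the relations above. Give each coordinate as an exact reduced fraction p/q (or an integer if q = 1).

A = (92/15, -74/15)

1. A_x = 92/15  [line -8/5·x + -64/5·y + -160/3 = 0 ∩ |AD|² = 2197/45]
2. A_y = -74/15  [line -8/5·x + -64/5·y + -160/3 = 0 ∩ |AD|² = 2197/45]
   → A = (92/15, -74/15)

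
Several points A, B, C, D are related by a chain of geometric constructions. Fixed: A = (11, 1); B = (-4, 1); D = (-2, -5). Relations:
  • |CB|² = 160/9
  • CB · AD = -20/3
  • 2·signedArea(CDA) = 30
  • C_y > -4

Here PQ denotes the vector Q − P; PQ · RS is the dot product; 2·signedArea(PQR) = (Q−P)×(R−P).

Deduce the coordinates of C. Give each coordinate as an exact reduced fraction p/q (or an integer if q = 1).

C = (-8/3, -3)

1. C_x = -8/3  [2·signedArea(CDA) = 30 ∩ CB · AD = -20/3]
2. C_y = -3  [2·signedArea(CDA) = 30 ∩ CB · AD = -20/3]
   → C = (-8/3, -3)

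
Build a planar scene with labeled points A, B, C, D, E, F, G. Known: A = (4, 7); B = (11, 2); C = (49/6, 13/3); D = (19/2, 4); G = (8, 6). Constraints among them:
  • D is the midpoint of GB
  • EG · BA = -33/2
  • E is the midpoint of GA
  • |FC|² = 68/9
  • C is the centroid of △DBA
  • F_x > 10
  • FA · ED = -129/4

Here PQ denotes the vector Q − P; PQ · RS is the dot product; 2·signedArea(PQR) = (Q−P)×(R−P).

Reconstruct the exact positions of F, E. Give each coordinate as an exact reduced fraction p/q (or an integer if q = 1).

E = (6, 13/2)
F = (65/6, 11/3)

1. E_x = 6  [E is the midpoint of GA]
2. E_y = 13/2  [E is the midpoint of GA]
   → E = (6, 13/2)
3. F_x = 65/6  [line -7/2·x + 5/2·y + 115/4 = 0 ∩ |FC|² = 68/9]
4. F_y = 11/3  [line -7/2·x + 5/2·y + 115/4 = 0 ∩ |FC|² = 68/9]
   → F = (65/6, 11/3)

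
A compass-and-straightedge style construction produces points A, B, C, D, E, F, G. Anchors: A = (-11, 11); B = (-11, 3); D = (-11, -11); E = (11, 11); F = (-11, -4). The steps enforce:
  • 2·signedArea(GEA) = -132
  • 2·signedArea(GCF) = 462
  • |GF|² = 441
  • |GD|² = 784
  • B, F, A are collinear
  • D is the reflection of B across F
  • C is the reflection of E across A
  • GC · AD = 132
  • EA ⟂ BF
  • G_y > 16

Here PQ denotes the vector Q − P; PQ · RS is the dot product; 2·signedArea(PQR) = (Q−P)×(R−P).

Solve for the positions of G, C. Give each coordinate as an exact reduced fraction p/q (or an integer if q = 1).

C = (-33, 11)
G = (-11, 17)

1. G_y = 17  [2·signedArea(GEA) = -132]
2. G_x = -11  [|GD|² = 784]
   → G = (-11, 17)
3. C_x = -33  [2·signedArea(GCF) = 462 ∩ C is the reflection of E across A]
4. C_y = 11  [2·signedArea(GCF) = 462 ∩ C is the reflection of E across A]
   → C = (-33, 11)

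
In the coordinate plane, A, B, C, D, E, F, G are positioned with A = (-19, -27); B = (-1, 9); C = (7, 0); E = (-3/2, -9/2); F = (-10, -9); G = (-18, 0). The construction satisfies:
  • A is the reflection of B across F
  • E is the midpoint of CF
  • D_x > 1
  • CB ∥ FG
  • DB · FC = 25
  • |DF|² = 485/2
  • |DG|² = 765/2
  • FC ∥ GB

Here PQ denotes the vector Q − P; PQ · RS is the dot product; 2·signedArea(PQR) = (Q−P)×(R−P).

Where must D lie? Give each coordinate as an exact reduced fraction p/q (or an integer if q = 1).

1. D_x = 3/2  [line -17·x + -9·y + 39 = 0 ∩ |DG|² = 765/2]
2. D_y = 3/2  [line -17·x + -9·y + 39 = 0 ∩ |DG|² = 765/2]
   → D = (3/2, 3/2)

D = (3/2, 3/2)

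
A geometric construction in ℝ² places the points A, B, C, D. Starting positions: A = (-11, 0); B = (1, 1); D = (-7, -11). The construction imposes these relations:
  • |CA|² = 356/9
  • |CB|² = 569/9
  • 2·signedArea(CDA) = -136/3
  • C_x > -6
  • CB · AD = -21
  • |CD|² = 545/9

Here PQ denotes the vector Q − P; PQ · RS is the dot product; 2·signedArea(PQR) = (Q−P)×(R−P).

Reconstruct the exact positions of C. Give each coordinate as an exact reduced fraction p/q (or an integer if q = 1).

1. C_x = -17/3  [2·signedArea(CDA) = -136/3 ∩ CB · AD = -21]
2. C_y = -10/3  [2·signedArea(CDA) = -136/3 ∩ CB · AD = -21]
   → C = (-17/3, -10/3)

C = (-17/3, -10/3)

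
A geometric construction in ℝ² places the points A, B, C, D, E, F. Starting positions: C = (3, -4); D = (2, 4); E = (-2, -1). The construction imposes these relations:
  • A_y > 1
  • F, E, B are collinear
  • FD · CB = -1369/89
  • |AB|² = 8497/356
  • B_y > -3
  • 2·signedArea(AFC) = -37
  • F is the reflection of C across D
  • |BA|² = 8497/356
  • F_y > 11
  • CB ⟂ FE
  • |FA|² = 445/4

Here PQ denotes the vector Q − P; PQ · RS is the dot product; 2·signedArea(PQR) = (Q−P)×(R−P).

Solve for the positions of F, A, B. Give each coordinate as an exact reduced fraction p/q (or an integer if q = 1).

1. F_x = 1  [F is the reflection of C across D]
2. F_y = 12  [F is the reflection of C across D]
   → F = (1, 12)
3. B_x = -214/89  [F, E, B are collinear ∩ CB ⟂ FE]
4. B_y = -245/89  [F, E, B are collinear ∩ CB ⟂ FE]
   → B = (-214/89, -245/89)
5. A_x = 0  [line 16·x + 2·y + -3 = 0 ∩ |AB|² = 8497/356]
6. A_y = 3/2  [line 16·x + 2·y + -3 = 0 ∩ |AB|² = 8497/356]
   → A = (0, 3/2)

A = (0, 3/2)
B = (-214/89, -245/89)
F = (1, 12)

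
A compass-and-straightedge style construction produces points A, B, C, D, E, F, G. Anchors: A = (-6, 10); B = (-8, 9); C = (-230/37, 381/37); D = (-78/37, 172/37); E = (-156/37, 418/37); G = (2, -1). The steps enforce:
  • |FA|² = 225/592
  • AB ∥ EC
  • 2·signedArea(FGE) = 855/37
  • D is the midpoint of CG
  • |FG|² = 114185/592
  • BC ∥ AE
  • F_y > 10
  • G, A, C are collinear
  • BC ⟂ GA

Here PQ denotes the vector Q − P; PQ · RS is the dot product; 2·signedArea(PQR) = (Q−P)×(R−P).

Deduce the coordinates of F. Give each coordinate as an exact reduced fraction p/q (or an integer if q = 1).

1. F_x = -423/74  [line -455/37·x + -230/37·y + -175/37 = 0 ∩ |FG|² = 114185/592]
2. F_y = 1561/148  [line -455/37·x + -230/37·y + -175/37 = 0 ∩ |FG|² = 114185/592]
   → F = (-423/74, 1561/148)

F = (-423/74, 1561/148)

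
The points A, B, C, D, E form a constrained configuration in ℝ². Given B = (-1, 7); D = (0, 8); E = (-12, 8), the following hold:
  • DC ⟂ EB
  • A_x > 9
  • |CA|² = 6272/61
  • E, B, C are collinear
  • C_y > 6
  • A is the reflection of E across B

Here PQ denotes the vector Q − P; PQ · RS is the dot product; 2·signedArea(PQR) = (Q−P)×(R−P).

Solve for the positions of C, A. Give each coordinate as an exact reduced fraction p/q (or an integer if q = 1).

A = (10, 6)
C = (-6/61, 422/61)

1. C_x = -6/61  [E, B, C are collinear ∩ DC ⟂ EB]
2. C_y = 422/61  [E, B, C are collinear ∩ DC ⟂ EB]
   → C = (-6/61, 422/61)
3. A_x = 10  [A is the reflection of E across B]
4. A_y = 6  [A is the reflection of E across B]
   → A = (10, 6)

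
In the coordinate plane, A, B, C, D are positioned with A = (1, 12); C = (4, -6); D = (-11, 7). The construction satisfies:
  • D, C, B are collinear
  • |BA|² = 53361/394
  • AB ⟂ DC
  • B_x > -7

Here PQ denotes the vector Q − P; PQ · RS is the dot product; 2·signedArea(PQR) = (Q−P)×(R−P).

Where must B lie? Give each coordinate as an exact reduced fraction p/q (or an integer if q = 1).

B = (-2609/394, 1263/394)

1. B_x = -2609/394  [D, C, B are collinear ∩ AB ⟂ DC]
2. B_y = 1263/394  [D, C, B are collinear ∩ AB ⟂ DC]
   → B = (-2609/394, 1263/394)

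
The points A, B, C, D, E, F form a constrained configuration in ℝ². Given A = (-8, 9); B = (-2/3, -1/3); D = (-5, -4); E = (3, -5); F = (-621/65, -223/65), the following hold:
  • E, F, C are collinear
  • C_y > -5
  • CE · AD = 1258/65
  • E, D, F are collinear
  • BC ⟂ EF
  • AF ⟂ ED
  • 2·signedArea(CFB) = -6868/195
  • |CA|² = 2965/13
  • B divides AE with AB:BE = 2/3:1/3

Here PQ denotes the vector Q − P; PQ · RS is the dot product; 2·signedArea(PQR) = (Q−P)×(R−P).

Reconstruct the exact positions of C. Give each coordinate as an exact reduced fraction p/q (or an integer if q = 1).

C = (-77/65, -291/65)

1. C_x = -77/65  [E, F, C are collinear ∩ BC ⟂ EF]
2. C_y = -291/65  [E, F, C are collinear ∩ BC ⟂ EF]
   → C = (-77/65, -291/65)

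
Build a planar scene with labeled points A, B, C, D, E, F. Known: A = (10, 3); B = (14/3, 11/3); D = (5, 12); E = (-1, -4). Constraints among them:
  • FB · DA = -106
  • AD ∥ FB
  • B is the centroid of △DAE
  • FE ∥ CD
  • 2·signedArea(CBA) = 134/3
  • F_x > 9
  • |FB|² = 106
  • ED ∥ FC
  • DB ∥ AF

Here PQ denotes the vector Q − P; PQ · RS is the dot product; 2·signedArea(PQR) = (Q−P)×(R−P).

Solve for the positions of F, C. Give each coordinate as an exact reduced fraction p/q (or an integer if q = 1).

1. F_x = 29/3  [AD ∥ FB ∩ DB ∥ AF]
2. F_y = -16/3  [AD ∥ FB ∩ DB ∥ AF]
   → F = (29/3, -16/3)
3. C_x = 47/3  [FE ∥ CD ∩ ED ∥ FC]
4. C_y = 32/3  [FE ∥ CD ∩ ED ∥ FC]
   → C = (47/3, 32/3)

C = (47/3, 32/3)
F = (29/3, -16/3)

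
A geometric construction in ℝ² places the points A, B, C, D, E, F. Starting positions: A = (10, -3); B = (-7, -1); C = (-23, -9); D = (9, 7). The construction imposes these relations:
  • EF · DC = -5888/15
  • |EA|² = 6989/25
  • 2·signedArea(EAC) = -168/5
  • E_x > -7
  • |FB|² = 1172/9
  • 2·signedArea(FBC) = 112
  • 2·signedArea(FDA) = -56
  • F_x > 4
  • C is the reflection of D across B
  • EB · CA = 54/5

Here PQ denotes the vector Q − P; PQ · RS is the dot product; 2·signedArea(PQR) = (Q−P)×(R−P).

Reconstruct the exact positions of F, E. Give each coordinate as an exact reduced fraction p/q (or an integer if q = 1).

1. F_x = 13/3  [2·signedArea(FDA) = -56 ∩ 2·signedArea(FBC) = 112]
2. F_y = -7/3  [2·signedArea(FDA) = -56 ∩ 2·signedArea(FBC) = 112]
   → F = (13/3, -7/3)
3. E_x = -33/5  [EF · DC = -5888/15 ∩ EB · CA = 54/5]
4. E_y = -5  [EF · DC = -5888/15 ∩ EB · CA = 54/5]
   → E = (-33/5, -5)

E = (-33/5, -5)
F = (13/3, -7/3)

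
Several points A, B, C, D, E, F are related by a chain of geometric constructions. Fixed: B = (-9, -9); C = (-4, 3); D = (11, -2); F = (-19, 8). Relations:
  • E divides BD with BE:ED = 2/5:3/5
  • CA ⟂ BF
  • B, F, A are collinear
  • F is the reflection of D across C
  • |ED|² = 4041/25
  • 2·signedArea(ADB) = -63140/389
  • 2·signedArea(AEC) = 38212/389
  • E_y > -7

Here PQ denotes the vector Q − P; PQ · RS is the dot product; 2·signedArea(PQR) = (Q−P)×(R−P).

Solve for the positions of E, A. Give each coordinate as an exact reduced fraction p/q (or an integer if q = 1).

A = (-5041/389, -883/389)
E = (-1, -31/5)

1. E_x = -1  [E divides BD with BE:ED = 2/5:3/5]
2. E_y = -31/5  [E divides BD with BE:ED = 2/5:3/5]
   → E = (-1, -31/5)
3. A_x = -5041/389  [B, F, A are collinear ∩ CA ⟂ BF]
4. A_y = -883/389  [B, F, A are collinear ∩ CA ⟂ BF]
   → A = (-5041/389, -883/389)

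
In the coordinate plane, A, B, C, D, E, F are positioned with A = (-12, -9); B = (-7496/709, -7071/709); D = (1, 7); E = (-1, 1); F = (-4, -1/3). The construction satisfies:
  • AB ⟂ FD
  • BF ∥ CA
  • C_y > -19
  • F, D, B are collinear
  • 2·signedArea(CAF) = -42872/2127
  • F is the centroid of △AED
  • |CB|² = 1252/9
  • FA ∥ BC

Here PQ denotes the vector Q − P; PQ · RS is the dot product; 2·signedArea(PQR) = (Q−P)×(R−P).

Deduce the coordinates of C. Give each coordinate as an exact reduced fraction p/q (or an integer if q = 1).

C = (-13168/709, -39647/2127)

1. C_x = -13168/709  [BF ∥ CA ∩ FA ∥ BC]
2. C_y = -39647/2127  [BF ∥ CA ∩ FA ∥ BC]
   → C = (-13168/709, -39647/2127)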